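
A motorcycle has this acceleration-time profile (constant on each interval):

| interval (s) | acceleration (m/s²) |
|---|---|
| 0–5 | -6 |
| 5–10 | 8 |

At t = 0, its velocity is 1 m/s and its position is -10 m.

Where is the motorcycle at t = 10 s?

On each constant-a segment, Δv = aΔt and Δx = v₀Δt + ½aΔt²; chain segment to segment.
0–5 s: v starts 1 m/s; Δx = 1·5 + ½·-6·5² = -70 m; v ends -29 m/s.
5–10 s: v starts -29 m/s; Δx = -29·5 + ½·8·5² = -45 m; v ends 11 m/s.
x(10) = -10 + Σ Δx = -125 m.

-125 m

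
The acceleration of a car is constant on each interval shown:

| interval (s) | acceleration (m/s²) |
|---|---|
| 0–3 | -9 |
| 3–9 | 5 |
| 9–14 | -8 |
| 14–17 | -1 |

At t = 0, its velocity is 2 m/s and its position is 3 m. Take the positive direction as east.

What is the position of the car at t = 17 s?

-276 m

On each constant-a segment, Δv = aΔt and Δx = v₀Δt + ½aΔt²; chain segment to segment.
0–3 s: v starts 2 m/s; Δx = 2·3 + ½·-9·3² = -34.5 m; v ends -25 m/s.
3–9 s: v starts -25 m/s; Δx = -25·6 + ½·5·6² = -60 m; v ends 5 m/s.
9–14 s: v starts 5 m/s; Δx = 5·5 + ½·-8·5² = -75 m; v ends -35 m/s.
14–17 s: v starts -35 m/s; Δx = -35·3 + ½·-1·3² = -109.5 m; v ends -38 m/s.
x(17) = 3 + Σ Δx = -276 m.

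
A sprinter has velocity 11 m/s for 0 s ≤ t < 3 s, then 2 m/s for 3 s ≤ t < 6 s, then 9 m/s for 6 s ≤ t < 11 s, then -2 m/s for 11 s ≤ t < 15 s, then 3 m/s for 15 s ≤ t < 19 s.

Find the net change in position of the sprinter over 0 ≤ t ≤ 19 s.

88 m

Net displacement equals the area under the velocity-time graph (areas below the axis count negative).
0–3 s: 11 × 3 = 33 m
3–6 s: 2 × 3 = 6 m
6–11 s: 9 × 5 = 45 m
11–15 s: -2 × 4 = -8 m
15–19 s: 3 × 4 = 12 m
Net displacement = 88 m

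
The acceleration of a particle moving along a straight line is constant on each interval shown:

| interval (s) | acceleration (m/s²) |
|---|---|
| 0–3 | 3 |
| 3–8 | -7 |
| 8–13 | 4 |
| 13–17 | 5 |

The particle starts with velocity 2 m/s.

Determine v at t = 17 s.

16 m/s

Δv equals the area under the a-t graph; then v = v₀ + Δv.
0–3 s: 3 × 3 = 9 m/s
3–8 s: -7 × 5 = -35 m/s
8–13 s: 4 × 5 = 20 m/s
13–17 s: 5 × 4 = 20 m/s
Δv = 14 m/s, so v(17) = 2 + (14) = 16 m/s.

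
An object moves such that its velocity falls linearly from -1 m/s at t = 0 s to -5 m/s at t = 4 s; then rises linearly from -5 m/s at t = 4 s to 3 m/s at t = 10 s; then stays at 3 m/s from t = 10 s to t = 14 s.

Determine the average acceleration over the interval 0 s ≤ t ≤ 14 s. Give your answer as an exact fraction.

Average acceleration = Δv/Δt = (3 − -1)/(14 − 0) = 2/7 m/s².

2/7 m/s²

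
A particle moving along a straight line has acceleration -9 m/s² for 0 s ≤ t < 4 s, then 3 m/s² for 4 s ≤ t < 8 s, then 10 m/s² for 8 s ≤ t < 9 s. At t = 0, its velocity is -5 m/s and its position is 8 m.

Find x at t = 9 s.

-248 m

On each constant-a segment, Δv = aΔt and Δx = v₀Δt + ½aΔt²; chain segment to segment.
0–4 s: v starts -5 m/s; Δx = -5·4 + ½·-9·4² = -92 m; v ends -41 m/s.
4–8 s: v starts -41 m/s; Δx = -41·4 + ½·3·4² = -140 m; v ends -29 m/s.
8–9 s: v starts -29 m/s; Δx = -29·1 + ½·10·1² = -24 m; v ends -19 m/s.
x(9) = 8 + Σ Δx = -248 m.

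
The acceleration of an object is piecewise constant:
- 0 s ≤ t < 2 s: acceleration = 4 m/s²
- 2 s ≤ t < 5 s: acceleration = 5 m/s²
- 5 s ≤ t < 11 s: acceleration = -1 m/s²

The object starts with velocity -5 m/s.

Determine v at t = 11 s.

12 m/s

Δv equals the area under the a-t graph; then v = v₀ + Δv.
0–2 s: 4 × 2 = 8 m/s
2–5 s: 5 × 3 = 15 m/s
5–11 s: -1 × 6 = -6 m/s
Δv = 17 m/s, so v(11) = -5 + (17) = 12 m/s.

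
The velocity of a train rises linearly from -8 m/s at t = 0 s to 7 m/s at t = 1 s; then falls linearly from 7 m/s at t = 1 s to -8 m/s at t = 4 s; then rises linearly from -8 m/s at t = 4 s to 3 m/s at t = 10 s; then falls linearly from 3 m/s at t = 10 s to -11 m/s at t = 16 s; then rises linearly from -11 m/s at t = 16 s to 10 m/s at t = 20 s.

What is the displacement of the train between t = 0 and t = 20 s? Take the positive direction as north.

-43 m

Net displacement equals the area under the velocity-time graph (areas below the axis count negative).
0–1 s: ½(-8 + 7)(1) = -0.5 m
1–4 s: ½(7 + -8)(3) = -1.5 m
4–10 s: ½(-8 + 3)(6) = -15 m
10–16 s: ½(3 + -11)(6) = -24 m
16–20 s: ½(-11 + 10)(4) = -2 m
Net displacement = -43 m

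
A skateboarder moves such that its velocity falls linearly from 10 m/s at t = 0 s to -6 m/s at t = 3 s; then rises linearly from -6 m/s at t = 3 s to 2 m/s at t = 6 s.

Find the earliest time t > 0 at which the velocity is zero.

t = 1.875 s

v changes sign on 0–3 s (from 10 to -6); the graph is linear there, so v = 0 at t = 0 + (-10)·(3 − 0)/(-6 − 10) = 1.875 s.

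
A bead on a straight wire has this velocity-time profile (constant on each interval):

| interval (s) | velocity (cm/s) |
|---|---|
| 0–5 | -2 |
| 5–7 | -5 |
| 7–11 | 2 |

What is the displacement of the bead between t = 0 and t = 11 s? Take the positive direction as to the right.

Net displacement equals the area under the velocity-time graph (areas below the axis count negative).
0–5 s: -2 × 5 = -10 cm
5–7 s: -5 × 2 = -10 cm
7–11 s: 2 × 4 = 8 cm
Net displacement = -12 cm

-12 cm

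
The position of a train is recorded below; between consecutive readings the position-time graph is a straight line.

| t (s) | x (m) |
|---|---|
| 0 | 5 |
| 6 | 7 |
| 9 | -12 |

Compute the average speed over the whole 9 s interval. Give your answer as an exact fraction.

7/3 m/s

Average speed = (total path length)/(elapsed time); on a piecewise-linear x-t graph the path length is Σ|Δx|.
0–6 s: |Δx| = |7 − 5| = 2 m
6–9 s: |Δx| = |-12 − 7| = 19 m
Total path = 21 m; average speed = 21/9 = 7/3 m/s.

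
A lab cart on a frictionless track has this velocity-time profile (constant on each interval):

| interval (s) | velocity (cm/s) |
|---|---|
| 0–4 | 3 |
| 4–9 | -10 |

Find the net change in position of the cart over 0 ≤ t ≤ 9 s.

Displacement is the signed area under the v-t curve.
0–4 s: 3 × 4 = 12 cm
4–9 s: -10 × 5 = -50 cm
Net displacement = -38 cm

-38 cm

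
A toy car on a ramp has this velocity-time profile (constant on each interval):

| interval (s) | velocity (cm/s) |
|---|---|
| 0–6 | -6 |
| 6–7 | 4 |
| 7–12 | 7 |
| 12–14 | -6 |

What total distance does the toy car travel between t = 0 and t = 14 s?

87 cm

Total distance travelled is ∫|v| dt — sum the magnitudes of each area piece.
0–6 s: |-6| × 6 = 36 cm
6–7 s: |4| × 1 = 4 cm
7–12 s: |7| × 5 = 35 cm
12–14 s: |-6| × 2 = 12 cm
Total distance = 87 cm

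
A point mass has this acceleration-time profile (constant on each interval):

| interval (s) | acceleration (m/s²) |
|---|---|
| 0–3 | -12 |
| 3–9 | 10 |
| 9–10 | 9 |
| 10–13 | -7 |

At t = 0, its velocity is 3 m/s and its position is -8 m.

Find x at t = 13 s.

37 m

On each constant-a segment, Δv = aΔt and Δx = v₀Δt + ½aΔt²; chain segment to segment.
0–3 s: v starts 3 m/s; Δx = 3·3 + ½·-12·3² = -45 m; v ends -33 m/s.
3–9 s: v starts -33 m/s; Δx = -33·6 + ½·10·6² = -18 m; v ends 27 m/s.
9–10 s: v starts 27 m/s; Δx = 27·1 + ½·9·1² = 31.5 m; v ends 36 m/s.
10–13 s: v starts 36 m/s; Δx = 36·3 + ½·-7·3² = 76.5 m; v ends 15 m/s.
x(13) = -8 + Σ Δx = 37 m.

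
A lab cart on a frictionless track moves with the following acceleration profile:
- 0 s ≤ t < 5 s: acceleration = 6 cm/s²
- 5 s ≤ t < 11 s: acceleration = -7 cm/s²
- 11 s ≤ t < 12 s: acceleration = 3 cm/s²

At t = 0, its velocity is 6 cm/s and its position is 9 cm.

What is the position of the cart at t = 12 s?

On each constant-a segment, Δv = aΔt and Δx = v₀Δt + ½aΔt²; chain segment to segment.
0–5 s: v starts 6 cm/s; Δx = 6·5 + ½·6·5² = 105 cm; v ends 36 cm/s.
5–11 s: v starts 36 cm/s; Δx = 36·6 + ½·-7·6² = 90 cm; v ends -6 cm/s.
11–12 s: v starts -6 cm/s; Δx = -6·1 + ½·3·1² = -4.5 cm; v ends -3 cm/s.
x(12) = 9 + Σ Δx = 199.5 cm.

199.5 cm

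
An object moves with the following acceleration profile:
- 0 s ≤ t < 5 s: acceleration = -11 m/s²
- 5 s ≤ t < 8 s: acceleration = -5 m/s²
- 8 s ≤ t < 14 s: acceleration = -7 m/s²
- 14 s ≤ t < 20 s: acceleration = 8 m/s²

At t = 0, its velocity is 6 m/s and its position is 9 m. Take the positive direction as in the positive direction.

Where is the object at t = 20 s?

-1270 m

On each constant-a segment, Δv = aΔt and Δx = v₀Δt + ½aΔt²; chain segment to segment.
0–5 s: v starts 6 m/s; Δx = 6·5 + ½·-11·5² = -107.5 m; v ends -49 m/s.
5–8 s: v starts -49 m/s; Δx = -49·3 + ½·-5·3² = -169.5 m; v ends -64 m/s.
8–14 s: v starts -64 m/s; Δx = -64·6 + ½·-7·6² = -510 m; v ends -106 m/s.
14–20 s: v starts -106 m/s; Δx = -106·6 + ½·8·6² = -492 m; v ends -58 m/s.
x(20) = 9 + Σ Δx = -1270 m.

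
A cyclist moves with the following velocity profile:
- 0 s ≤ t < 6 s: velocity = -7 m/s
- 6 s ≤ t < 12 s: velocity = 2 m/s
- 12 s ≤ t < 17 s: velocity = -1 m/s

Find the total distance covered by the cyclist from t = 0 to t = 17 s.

Distance (not displacement) is the total path length: add the absolute areas under v-t.
0–6 s: |-7| × 6 = 42 m
6–12 s: |2| × 6 = 12 m
12–17 s: |-1| × 5 = 5 m
Total distance = 59 m

59 m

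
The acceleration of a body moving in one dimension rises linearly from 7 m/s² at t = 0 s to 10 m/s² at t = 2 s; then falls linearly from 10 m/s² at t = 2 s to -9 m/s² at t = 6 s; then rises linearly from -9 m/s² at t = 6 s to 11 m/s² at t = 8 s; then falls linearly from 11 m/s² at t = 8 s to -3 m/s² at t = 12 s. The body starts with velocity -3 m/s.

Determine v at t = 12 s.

34 m/s

Δv equals the area under the a-t graph; then v = v₀ + Δv.
0–2 s: ½(7 + 10)(2) = 17 m/s
2–6 s: ½(10 + -9)(4) = 2 m/s
6–8 s: ½(-9 + 11)(2) = 2 m/s
8–12 s: ½(11 + -3)(4) = 16 m/s
Δv = 37 m/s, so v(12) = -3 + (37) = 34 m/s.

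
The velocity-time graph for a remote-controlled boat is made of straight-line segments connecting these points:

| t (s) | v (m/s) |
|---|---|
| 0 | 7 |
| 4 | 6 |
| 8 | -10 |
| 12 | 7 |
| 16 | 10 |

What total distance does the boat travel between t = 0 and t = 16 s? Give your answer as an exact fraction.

1607/17 m

Total distance travelled is ∫|v| dt — sum the magnitudes of each area piece.
0–4 s: |½(7 + 6)(4)| = 26 m
4–8 s: v = 0 at t = 5.5 s; triangle areas 4.5 + 12.5 = 17 m
8–12 s: v = 0 at t = 176/17 s; triangle areas 200/17 + 98/17 = 298/17 m
12–16 s: |½(7 + 10)(4)| = 34 m
Total distance = 1607/17 m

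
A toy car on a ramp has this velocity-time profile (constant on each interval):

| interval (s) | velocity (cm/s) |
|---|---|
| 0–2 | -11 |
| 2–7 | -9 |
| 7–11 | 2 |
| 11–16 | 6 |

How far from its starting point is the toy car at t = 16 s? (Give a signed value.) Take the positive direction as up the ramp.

-29 cm

Net displacement equals the area under the velocity-time graph (areas below the axis count negative).
0–2 s: -11 × 2 = -22 cm
2–7 s: -9 × 5 = -45 cm
7–11 s: 2 × 4 = 8 cm
11–16 s: 6 × 5 = 30 cm
Net displacement = -29 cm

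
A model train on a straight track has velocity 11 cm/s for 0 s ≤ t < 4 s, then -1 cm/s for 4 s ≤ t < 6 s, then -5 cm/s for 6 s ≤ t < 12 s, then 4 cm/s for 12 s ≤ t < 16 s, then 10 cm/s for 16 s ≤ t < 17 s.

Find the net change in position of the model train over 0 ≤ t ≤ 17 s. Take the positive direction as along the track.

38 cm

Net displacement equals the area under the velocity-time graph (areas below the axis count negative).
0–4 s: 11 × 4 = 44 cm
4–6 s: -1 × 2 = -2 cm
6–12 s: -5 × 6 = -30 cm
12–16 s: 4 × 4 = 16 cm
16–17 s: 10 × 1 = 10 cm
Net displacement = 38 cm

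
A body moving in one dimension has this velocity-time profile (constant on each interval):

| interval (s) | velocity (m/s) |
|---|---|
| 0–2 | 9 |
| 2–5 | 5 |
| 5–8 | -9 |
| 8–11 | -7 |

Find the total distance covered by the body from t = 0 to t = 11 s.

Distance (not displacement) is the total path length: add the absolute areas under v-t.
0–2 s: |9| × 2 = 18 m
2–5 s: |5| × 3 = 15 m
5–8 s: |-9| × 3 = 27 m
8–11 s: |-7| × 3 = 21 m
Total distance = 81 m

81 m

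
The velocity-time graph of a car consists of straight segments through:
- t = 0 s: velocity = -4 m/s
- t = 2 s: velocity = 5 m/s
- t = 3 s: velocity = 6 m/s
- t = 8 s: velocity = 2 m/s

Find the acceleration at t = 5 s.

Acceleration is the slope of the v-t graph on 3–8 s: (2 − 6)/(8 − 3) = -0.8 m/s².

-0.8 m/s²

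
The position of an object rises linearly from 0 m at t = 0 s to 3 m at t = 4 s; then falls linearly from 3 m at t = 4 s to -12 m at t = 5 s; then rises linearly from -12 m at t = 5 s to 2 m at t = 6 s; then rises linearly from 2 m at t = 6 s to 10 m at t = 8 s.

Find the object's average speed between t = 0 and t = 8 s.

Average speed = (total path length)/(elapsed time); on a piecewise-linear x-t graph the path length is Σ|Δx|.
0–4 s: |Δx| = |3 − 0| = 3 m
4–5 s: |Δx| = |-12 − 3| = 15 m
5–6 s: |Δx| = |2 − -12| = 14 m
6–8 s: |Δx| = |10 − 2| = 8 m
Total path = 40 m; average speed = 40/8 = 5 m/s.

5 m/s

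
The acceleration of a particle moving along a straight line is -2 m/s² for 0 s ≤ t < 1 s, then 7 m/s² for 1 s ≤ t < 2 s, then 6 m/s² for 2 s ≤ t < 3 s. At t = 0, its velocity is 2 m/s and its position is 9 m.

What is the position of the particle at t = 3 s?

On each constant-a segment, Δv = aΔt and Δx = v₀Δt + ½aΔt²; chain segment to segment.
0–1 s: v starts 2 m/s; Δx = 2·1 + ½·-2·1² = 1 m; v ends 0 m/s.
1–2 s: v starts 0 m/s; Δx = 0·1 + ½·7·1² = 3.5 m; v ends 7 m/s.
2–3 s: v starts 7 m/s; Δx = 7·1 + ½·6·1² = 10 m; v ends 13 m/s.
x(3) = 9 + Σ Δx = 23.5 m.

23.5 m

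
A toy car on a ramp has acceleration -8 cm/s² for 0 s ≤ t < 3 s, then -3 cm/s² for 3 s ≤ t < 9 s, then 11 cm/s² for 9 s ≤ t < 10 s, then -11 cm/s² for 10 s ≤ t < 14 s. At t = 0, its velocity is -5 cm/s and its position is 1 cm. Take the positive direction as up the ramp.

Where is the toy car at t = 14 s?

On each constant-a segment, Δv = aΔt and Δx = v₀Δt + ½aΔt²; chain segment to segment.
0–3 s: v starts -5 cm/s; Δx = -5·3 + ½·-8·3² = -51 cm; v ends -29 cm/s.
3–9 s: v starts -29 cm/s; Δx = -29·6 + ½·-3·6² = -228 cm; v ends -47 cm/s.
9–10 s: v starts -47 cm/s; Δx = -47·1 + ½·11·1² = -41.5 cm; v ends -36 cm/s.
10–14 s: v starts -36 cm/s; Δx = -36·4 + ½·-11·4² = -232 cm; v ends -80 cm/s.
x(14) = 1 + Σ Δx = -551.5 cm.

-551.5 cm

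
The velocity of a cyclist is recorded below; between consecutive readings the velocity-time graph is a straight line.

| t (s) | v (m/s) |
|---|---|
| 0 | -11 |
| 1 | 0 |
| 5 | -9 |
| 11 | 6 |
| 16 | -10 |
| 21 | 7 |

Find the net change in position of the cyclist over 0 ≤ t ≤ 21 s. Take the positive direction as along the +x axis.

Displacement is the signed area under the v-t curve.
0–1 s: ½(-11 + 0)(1) = -5.5 m
1–5 s: ½(0 + -9)(4) = -18 m
5–11 s: ½(-9 + 6)(6) = -9 m
11–16 s: ½(6 + -10)(5) = -10 m
16–21 s: ½(-10 + 7)(5) = -7.5 m
Net displacement = -50 m

-50 m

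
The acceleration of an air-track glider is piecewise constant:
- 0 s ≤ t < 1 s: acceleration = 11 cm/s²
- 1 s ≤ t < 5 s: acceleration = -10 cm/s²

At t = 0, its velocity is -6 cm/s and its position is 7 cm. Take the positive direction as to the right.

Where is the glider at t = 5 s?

-53.5 cm

On each constant-a segment, Δv = aΔt and Δx = v₀Δt + ½aΔt²; chain segment to segment.
0–1 s: v starts -6 cm/s; Δx = -6·1 + ½·11·1² = -0.5 cm; v ends 5 cm/s.
1–5 s: v starts 5 cm/s; Δx = 5·4 + ½·-10·4² = -60 cm; v ends -35 cm/s.
x(5) = 7 + Σ Δx = -53.5 cm.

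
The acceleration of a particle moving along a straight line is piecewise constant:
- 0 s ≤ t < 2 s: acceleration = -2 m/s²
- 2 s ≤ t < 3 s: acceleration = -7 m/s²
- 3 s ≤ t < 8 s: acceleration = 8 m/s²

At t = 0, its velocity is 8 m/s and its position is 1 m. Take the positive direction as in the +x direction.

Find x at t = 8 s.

On each constant-a segment, Δv = aΔt and Δx = v₀Δt + ½aΔt²; chain segment to segment.
0–2 s: v starts 8 m/s; Δx = 8·2 + ½·-2·2² = 12 m; v ends 4 m/s.
2–3 s: v starts 4 m/s; Δx = 4·1 + ½·-7·1² = 0.5 m; v ends -3 m/s.
3–8 s: v starts -3 m/s; Δx = -3·5 + ½·8·5² = 85 m; v ends 37 m/s.
x(8) = 1 + Σ Δx = 98.5 m.

98.5 m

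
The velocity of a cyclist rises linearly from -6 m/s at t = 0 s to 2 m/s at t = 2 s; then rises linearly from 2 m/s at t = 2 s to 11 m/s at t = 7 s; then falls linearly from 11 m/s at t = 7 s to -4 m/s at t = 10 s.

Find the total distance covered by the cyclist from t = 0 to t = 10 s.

51.2 m

Distance (not displacement) is the total path length: add the absolute areas under v-t.
0–2 s: v = 0 at t = 1.5 s; triangle areas 4.5 + 0.5 = 5 m
2–7 s: |½(2 + 11)(5)| = 32.5 m
7–10 s: v = 0 at t = 9.2 s; triangle areas 12.1 + 1.6 = 13.7 m
Total distance = 51.2 m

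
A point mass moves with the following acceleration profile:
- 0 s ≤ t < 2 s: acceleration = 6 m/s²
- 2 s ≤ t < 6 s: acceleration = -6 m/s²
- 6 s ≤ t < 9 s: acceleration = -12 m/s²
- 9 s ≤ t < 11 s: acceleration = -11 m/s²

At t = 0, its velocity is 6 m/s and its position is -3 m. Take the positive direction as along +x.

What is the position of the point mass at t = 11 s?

-133 m

On each constant-a segment, Δv = aΔt and Δx = v₀Δt + ½aΔt²; chain segment to segment.
0–2 s: v starts 6 m/s; Δx = 6·2 + ½·6·2² = 24 m; v ends 18 m/s.
2–6 s: v starts 18 m/s; Δx = 18·4 + ½·-6·4² = 24 m; v ends -6 m/s.
6–9 s: v starts -6 m/s; Δx = -6·3 + ½·-12·3² = -72 m; v ends -42 m/s.
9–11 s: v starts -42 m/s; Δx = -42·2 + ½·-11·2² = -106 m; v ends -64 m/s.
x(11) = -3 + Σ Δx = -133 m.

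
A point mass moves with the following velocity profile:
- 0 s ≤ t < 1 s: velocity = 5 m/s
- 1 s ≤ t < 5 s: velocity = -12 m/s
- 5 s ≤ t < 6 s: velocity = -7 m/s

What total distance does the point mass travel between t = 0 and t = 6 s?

Distance (not displacement) is the total path length: add the absolute areas under v-t.
0–1 s: |5| × 1 = 5 m
1–5 s: |-12| × 4 = 48 m
5–6 s: |-7| × 1 = 7 m
Total distance = 60 m

60 m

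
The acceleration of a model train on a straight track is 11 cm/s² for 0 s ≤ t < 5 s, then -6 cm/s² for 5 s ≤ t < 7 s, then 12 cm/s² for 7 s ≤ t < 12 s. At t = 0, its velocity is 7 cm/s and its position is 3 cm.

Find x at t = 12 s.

687.5 cm

On each constant-a segment, Δv = aΔt and Δx = v₀Δt + ½aΔt²; chain segment to segment.
0–5 s: v starts 7 cm/s; Δx = 7·5 + ½·11·5² = 172.5 cm; v ends 62 cm/s.
5–7 s: v starts 62 cm/s; Δx = 62·2 + ½·-6·2² = 112 cm; v ends 50 cm/s.
7–12 s: v starts 50 cm/s; Δx = 50·5 + ½·12·5² = 400 cm; v ends 110 cm/s.
x(12) = 3 + Σ Δx = 687.5 cm.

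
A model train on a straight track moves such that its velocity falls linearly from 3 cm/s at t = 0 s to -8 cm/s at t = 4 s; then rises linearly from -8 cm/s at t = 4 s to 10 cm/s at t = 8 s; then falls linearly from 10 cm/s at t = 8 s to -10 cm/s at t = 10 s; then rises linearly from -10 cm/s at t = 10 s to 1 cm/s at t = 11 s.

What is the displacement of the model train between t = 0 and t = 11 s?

Net displacement equals the area under the velocity-time graph (areas below the axis count negative).
0–4 s: ½(3 + -8)(4) = -10 cm
4–8 s: ½(-8 + 10)(4) = 4 cm
8–10 s: ½(10 + -10)(2) = 0 cm
10–11 s: ½(-10 + 1)(1) = -4.5 cm
Net displacement = -10.5 cm

-10.5 cm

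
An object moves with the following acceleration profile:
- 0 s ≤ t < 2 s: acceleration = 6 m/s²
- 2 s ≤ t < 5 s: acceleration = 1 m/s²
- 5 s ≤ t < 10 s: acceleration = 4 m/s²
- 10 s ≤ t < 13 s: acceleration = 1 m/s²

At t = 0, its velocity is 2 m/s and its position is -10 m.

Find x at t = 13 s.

303 m

On each constant-a segment, Δv = aΔt and Δx = v₀Δt + ½aΔt²; chain segment to segment.
0–2 s: v starts 2 m/s; Δx = 2·2 + ½·6·2² = 16 m; v ends 14 m/s.
2–5 s: v starts 14 m/s; Δx = 14·3 + ½·1·3² = 46.5 m; v ends 17 m/s.
5–10 s: v starts 17 m/s; Δx = 17·5 + ½·4·5² = 135 m; v ends 37 m/s.
10–13 s: v starts 37 m/s; Δx = 37·3 + ½·1·3² = 115.5 m; v ends 40 m/s.
x(13) = -10 + Σ Δx = 303 m.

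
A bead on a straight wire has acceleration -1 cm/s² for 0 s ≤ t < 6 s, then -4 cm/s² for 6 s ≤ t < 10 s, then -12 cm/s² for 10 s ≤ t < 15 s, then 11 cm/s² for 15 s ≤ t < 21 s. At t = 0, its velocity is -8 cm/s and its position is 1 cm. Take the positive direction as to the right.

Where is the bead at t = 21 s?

On each constant-a segment, Δv = aΔt and Δx = v₀Δt + ½aΔt²; chain segment to segment.
0–6 s: v starts -8 cm/s; Δx = -8·6 + ½·-1·6² = -66 cm; v ends -14 cm/s.
6–10 s: v starts -14 cm/s; Δx = -14·4 + ½·-4·4² = -88 cm; v ends -30 cm/s.
10–15 s: v starts -30 cm/s; Δx = -30·5 + ½·-12·5² = -300 cm; v ends -90 cm/s.
15–21 s: v starts -90 cm/s; Δx = -90·6 + ½·11·6² = -342 cm; v ends -24 cm/s.
x(21) = 1 + Σ Δx = -795 cm.

-795 cm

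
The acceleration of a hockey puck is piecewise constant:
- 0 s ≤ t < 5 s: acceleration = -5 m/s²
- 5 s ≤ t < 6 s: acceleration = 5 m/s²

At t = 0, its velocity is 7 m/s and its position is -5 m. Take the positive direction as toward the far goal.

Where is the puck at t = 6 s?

-48 m

On each constant-a segment, Δv = aΔt and Δx = v₀Δt + ½aΔt²; chain segment to segment.
0–5 s: v starts 7 m/s; Δx = 7·5 + ½·-5·5² = -27.5 m; v ends -18 m/s.
5–6 s: v starts -18 m/s; Δx = -18·1 + ½·5·1² = -15.5 m; v ends -13 m/s.
x(6) = -5 + Σ Δx = -48 m.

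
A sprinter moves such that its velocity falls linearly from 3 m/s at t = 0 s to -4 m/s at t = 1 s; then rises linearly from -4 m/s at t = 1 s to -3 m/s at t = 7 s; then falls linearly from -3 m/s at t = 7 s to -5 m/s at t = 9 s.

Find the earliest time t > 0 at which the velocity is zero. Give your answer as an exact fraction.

v changes sign on 0–1 s (from 3 to -4); the graph is linear there, so v = 0 at t = 0 + (-3)·(1 − 0)/(-4 − 3) = 3/7 s.

t = 3/7 s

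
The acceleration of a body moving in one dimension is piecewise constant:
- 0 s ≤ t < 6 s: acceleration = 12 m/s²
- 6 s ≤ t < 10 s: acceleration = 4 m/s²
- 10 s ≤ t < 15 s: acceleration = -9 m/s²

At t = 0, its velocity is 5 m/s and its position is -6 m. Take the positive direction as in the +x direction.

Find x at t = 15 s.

On each constant-a segment, Δv = aΔt and Δx = v₀Δt + ½aΔt²; chain segment to segment.
0–6 s: v starts 5 m/s; Δx = 5·6 + ½·12·6² = 246 m; v ends 77 m/s.
6–10 s: v starts 77 m/s; Δx = 77·4 + ½·4·4² = 340 m; v ends 93 m/s.
10–15 s: v starts 93 m/s; Δx = 93·5 + ½·-9·5² = 352.5 m; v ends 48 m/s.
x(15) = -6 + Σ Δx = 932.5 m.

932.5 m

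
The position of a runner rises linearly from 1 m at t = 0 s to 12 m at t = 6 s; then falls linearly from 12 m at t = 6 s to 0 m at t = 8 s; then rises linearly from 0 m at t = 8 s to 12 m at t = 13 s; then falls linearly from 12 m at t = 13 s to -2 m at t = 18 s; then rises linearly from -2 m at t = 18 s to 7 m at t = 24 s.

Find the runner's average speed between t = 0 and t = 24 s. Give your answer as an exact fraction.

Average speed = (total path length)/(elapsed time); on a piecewise-linear x-t graph the path length is Σ|Δx|.
0–6 s: |Δx| = |12 − 1| = 11 m
6–8 s: |Δx| = |0 − 12| = 12 m
8–13 s: |Δx| = |12 − 0| = 12 m
13–18 s: |Δx| = |-2 − 12| = 14 m
18–24 s: |Δx| = |7 − -2| = 9 m
Total path = 58 m; average speed = 58/24 = 29/12 m/s.

29/12 m/s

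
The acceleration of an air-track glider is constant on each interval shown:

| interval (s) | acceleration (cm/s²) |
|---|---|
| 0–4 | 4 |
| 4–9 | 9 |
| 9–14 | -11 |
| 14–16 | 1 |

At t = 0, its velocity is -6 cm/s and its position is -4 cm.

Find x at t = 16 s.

On each constant-a segment, Δv = aΔt and Δx = v₀Δt + ½aΔt²; chain segment to segment.
0–4 s: v starts -6 cm/s; Δx = -6·4 + ½·4·4² = 8 cm; v ends 10 cm/s.
4–9 s: v starts 10 cm/s; Δx = 10·5 + ½·9·5² = 162.5 cm; v ends 55 cm/s.
9–14 s: v starts 55 cm/s; Δx = 55·5 + ½·-11·5² = 137.5 cm; v ends 0 cm/s.
14–16 s: v starts 0 cm/s; Δx = 0·2 + ½·1·2² = 2 cm; v ends 2 cm/s.
x(16) = -4 + Σ Δx = 306 cm.

306 cm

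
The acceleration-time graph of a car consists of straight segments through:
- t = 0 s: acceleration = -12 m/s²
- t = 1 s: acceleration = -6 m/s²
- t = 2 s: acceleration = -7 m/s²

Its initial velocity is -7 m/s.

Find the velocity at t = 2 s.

-22.5 m/s

Δv equals the area under the a-t graph; then v = v₀ + Δv.
0–1 s: ½(-12 + -6)(1) = -9 m/s
1–2 s: ½(-6 + -7)(1) = -6.5 m/s
Δv = -15.5 m/s, so v(2) = -7 + (-15.5) = -22.5 m/s.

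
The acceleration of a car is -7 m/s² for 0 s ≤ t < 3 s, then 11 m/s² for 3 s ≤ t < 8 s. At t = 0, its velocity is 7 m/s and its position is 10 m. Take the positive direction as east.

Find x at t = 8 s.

On each constant-a segment, Δv = aΔt and Δx = v₀Δt + ½aΔt²; chain segment to segment.
0–3 s: v starts 7 m/s; Δx = 7·3 + ½·-7·3² = -10.5 m; v ends -14 m/s.
3–8 s: v starts -14 m/s; Δx = -14·5 + ½·11·5² = 67.5 m; v ends 41 m/s.
x(8) = 10 + Σ Δx = 67 m.

67 m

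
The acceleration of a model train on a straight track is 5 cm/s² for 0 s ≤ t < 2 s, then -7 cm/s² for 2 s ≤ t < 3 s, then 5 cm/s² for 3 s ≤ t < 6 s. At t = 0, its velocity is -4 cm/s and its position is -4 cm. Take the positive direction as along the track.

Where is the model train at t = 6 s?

20 cm

On each constant-a segment, Δv = aΔt and Δx = v₀Δt + ½aΔt²; chain segment to segment.
0–2 s: v starts -4 cm/s; Δx = -4·2 + ½·5·2² = 2 cm; v ends 6 cm/s.
2–3 s: v starts 6 cm/s; Δx = 6·1 + ½·-7·1² = 2.5 cm; v ends -1 cm/s.
3–6 s: v starts -1 cm/s; Δx = -1·3 + ½·5·3² = 19.5 cm; v ends 14 cm/s.
x(6) = -4 + Σ Δx = 20 cm.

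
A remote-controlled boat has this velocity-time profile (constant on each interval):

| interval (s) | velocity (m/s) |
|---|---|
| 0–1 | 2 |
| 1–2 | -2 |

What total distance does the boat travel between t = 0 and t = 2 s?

4 m

Total distance travelled is ∫|v| dt — sum the magnitudes of each area piece.
0–1 s: |2| × 1 = 2 m
1–2 s: |-2| × 1 = 2 m
Total distance = 4 m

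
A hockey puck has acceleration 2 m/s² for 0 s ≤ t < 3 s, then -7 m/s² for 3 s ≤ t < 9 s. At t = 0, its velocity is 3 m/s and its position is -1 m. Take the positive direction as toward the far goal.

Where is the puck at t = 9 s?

On each constant-a segment, Δv = aΔt and Δx = v₀Δt + ½aΔt²; chain segment to segment.
0–3 s: v starts 3 m/s; Δx = 3·3 + ½·2·3² = 18 m; v ends 9 m/s.
3–9 s: v starts 9 m/s; Δx = 9·6 + ½·-7·6² = -72 m; v ends -33 m/s.
x(9) = -1 + Σ Δx = -55 m.

-55 m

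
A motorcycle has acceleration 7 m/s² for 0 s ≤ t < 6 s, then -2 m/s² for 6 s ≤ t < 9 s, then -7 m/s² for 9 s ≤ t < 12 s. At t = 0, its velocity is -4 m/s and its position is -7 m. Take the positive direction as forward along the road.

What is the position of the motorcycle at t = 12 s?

264.5 m

On each constant-a segment, Δv = aΔt and Δx = v₀Δt + ½aΔt²; chain segment to segment.
0–6 s: v starts -4 m/s; Δx = -4·6 + ½·7·6² = 102 m; v ends 38 m/s.
6–9 s: v starts 38 m/s; Δx = 38·3 + ½·-2·3² = 105 m; v ends 32 m/s.
9–12 s: v starts 32 m/s; Δx = 32·3 + ½·-7·3² = 64.5 m; v ends 11 m/s.
x(12) = -7 + Σ Δx = 264.5 m.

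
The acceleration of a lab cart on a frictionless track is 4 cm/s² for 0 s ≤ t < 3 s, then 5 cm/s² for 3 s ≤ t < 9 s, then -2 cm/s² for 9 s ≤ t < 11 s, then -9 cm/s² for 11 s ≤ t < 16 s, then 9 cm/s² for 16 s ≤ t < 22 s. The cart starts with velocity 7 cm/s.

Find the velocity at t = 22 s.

Δv equals the area under the a-t graph; then v = v₀ + Δv.
0–3 s: 4 × 3 = 12 cm/s
3–9 s: 5 × 6 = 30 cm/s
9–11 s: -2 × 2 = -4 cm/s
11–16 s: -9 × 5 = -45 cm/s
16–22 s: 9 × 6 = 54 cm/s
Δv = 47 cm/s, so v(22) = 7 + (47) = 54 cm/s.

54 cm/s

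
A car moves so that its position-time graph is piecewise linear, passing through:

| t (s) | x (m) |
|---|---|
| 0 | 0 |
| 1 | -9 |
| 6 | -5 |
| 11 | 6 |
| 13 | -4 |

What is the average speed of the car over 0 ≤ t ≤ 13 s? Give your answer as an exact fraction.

Average speed = (total path length)/(elapsed time); on a piecewise-linear x-t graph the path length is Σ|Δx|.
0–1 s: |Δx| = |-9 − 0| = 9 m
1–6 s: |Δx| = |-5 − -9| = 4 m
6–11 s: |Δx| = |6 − -5| = 11 m
11–13 s: |Δx| = |-4 − 6| = 10 m
Total path = 34 m; average speed = 34/13 = 34/13 m/s.

34/13 m/s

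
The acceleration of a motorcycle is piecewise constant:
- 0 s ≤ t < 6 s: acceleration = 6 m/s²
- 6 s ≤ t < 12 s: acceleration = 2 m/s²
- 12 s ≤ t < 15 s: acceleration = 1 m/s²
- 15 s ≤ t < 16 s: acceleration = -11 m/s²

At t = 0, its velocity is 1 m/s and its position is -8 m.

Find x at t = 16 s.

On each constant-a segment, Δv = aΔt and Δx = v₀Δt + ½aΔt²; chain segment to segment.
0–6 s: v starts 1 m/s; Δx = 1·6 + ½·6·6² = 114 m; v ends 37 m/s.
6–12 s: v starts 37 m/s; Δx = 37·6 + ½·2·6² = 258 m; v ends 49 m/s.
12–15 s: v starts 49 m/s; Δx = 49·3 + ½·1·3² = 151.5 m; v ends 52 m/s.
15–16 s: v starts 52 m/s; Δx = 52·1 + ½·-11·1² = 46.5 m; v ends 41 m/s.
x(16) = -8 + Σ Δx = 562 m.

562 m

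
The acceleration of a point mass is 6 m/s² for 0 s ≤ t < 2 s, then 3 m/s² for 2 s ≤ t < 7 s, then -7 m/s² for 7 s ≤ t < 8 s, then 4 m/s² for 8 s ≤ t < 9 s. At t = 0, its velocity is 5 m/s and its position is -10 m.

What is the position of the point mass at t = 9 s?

On each constant-a segment, Δv = aΔt and Δx = v₀Δt + ½aΔt²; chain segment to segment.
0–2 s: v starts 5 m/s; Δx = 5·2 + ½·6·2² = 22 m; v ends 17 m/s.
2–7 s: v starts 17 m/s; Δx = 17·5 + ½·3·5² = 122.5 m; v ends 32 m/s.
7–8 s: v starts 32 m/s; Δx = 32·1 + ½·-7·1² = 28.5 m; v ends 25 m/s.
8–9 s: v starts 25 m/s; Δx = 25·1 + ½·4·1² = 27 m; v ends 29 m/s.
x(9) = -10 + Σ Δx = 190 m.

190 m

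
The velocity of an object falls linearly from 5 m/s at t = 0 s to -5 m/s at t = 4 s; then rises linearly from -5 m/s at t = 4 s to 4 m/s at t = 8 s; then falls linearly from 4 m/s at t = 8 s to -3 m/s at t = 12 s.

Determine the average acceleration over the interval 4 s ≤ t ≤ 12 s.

0.25 m/s²

Average acceleration = Δv/Δt = (-3 − -5)/(12 − 4) = 0.25 m/s².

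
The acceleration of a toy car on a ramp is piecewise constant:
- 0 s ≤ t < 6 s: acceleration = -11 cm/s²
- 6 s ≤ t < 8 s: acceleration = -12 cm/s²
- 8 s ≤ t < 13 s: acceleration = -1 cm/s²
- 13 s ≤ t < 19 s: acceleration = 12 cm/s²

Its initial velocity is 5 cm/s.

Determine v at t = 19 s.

-18 cm/s

Δv equals the area under the a-t graph; then v = v₀ + Δv.
0–6 s: -11 × 6 = -66 cm/s
6–8 s: -12 × 2 = -24 cm/s
8–13 s: -1 × 5 = -5 cm/s
13–19 s: 12 × 6 = 72 cm/s
Δv = -23 cm/s, so v(19) = 5 + (-23) = -18 cm/s.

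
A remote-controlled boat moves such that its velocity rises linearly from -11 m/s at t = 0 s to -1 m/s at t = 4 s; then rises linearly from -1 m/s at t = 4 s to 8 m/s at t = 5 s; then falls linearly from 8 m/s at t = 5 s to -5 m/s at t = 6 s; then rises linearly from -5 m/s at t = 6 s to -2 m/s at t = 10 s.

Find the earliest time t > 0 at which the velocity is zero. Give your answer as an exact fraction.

v changes sign on 4–5 s (from -1 to 8); the graph is linear there, so v = 0 at t = 4 + (1)·(5 − 4)/(8 − -1) = 37/9 s.

t = 37/9 s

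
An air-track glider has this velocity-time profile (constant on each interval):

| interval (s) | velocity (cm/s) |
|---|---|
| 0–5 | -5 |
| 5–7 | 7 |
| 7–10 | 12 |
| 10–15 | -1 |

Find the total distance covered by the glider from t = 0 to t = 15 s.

Distance (not displacement) is the total path length: add the absolute areas under v-t.
0–5 s: |-5| × 5 = 25 cm
5–7 s: |7| × 2 = 14 cm
7–10 s: |12| × 3 = 36 cm
10–15 s: |-1| × 5 = 5 cm
Total distance = 80 cm

80 cm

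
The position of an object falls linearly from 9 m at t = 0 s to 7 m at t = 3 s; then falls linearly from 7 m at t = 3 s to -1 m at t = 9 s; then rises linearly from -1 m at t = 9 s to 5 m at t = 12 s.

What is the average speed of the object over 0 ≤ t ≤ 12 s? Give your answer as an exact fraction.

Average speed = (total path length)/(elapsed time); on a piecewise-linear x-t graph the path length is Σ|Δx|.
0–3 s: |Δx| = |7 − 9| = 2 m
3–9 s: |Δx| = |-1 − 7| = 8 m
9–12 s: |Δx| = |5 − -1| = 6 m
Total path = 16 m; average speed = 16/12 = 4/3 m/s.

4/3 m/s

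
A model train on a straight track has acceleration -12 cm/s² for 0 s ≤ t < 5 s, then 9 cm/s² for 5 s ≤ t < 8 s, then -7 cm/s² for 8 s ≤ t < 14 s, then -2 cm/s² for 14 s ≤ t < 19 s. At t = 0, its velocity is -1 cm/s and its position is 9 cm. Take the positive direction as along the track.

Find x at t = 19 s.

On each constant-a segment, Δv = aΔt and Δx = v₀Δt + ½aΔt²; chain segment to segment.
0–5 s: v starts -1 cm/s; Δx = -1·5 + ½·-12·5² = -155 cm; v ends -61 cm/s.
5–8 s: v starts -61 cm/s; Δx = -61·3 + ½·9·3² = -142.5 cm; v ends -34 cm/s.
8–14 s: v starts -34 cm/s; Δx = -34·6 + ½·-7·6² = -330 cm; v ends -76 cm/s.
14–19 s: v starts -76 cm/s; Δx = -76·5 + ½·-2·5² = -405 cm; v ends -86 cm/s.
x(19) = 9 + Σ Δx = -1023.5 cm.

-1023.5 cm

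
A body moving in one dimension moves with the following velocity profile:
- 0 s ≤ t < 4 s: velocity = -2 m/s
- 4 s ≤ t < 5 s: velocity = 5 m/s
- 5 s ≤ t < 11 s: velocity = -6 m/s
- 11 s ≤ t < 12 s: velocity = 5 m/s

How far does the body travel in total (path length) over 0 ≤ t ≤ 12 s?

Distance (not displacement) is the total path length: add the absolute areas under v-t.
0–4 s: |-2| × 4 = 8 m
4–5 s: |5| × 1 = 5 m
5–11 s: |-6| × 6 = 36 m
11–12 s: |5| × 1 = 5 m
Total distance = 54 m

54 m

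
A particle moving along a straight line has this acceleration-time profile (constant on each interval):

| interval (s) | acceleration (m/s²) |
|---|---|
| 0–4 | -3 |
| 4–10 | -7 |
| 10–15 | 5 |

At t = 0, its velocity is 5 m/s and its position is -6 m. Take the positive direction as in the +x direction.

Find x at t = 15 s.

On each constant-a segment, Δv = aΔt and Δx = v₀Δt + ½aΔt²; chain segment to segment.
0–4 s: v starts 5 m/s; Δx = 5·4 + ½·-3·4² = -4 m; v ends -7 m/s.
4–10 s: v starts -7 m/s; Δx = -7·6 + ½·-7·6² = -168 m; v ends -49 m/s.
10–15 s: v starts -49 m/s; Δx = -49·5 + ½·5·5² = -182.5 m; v ends -24 m/s.
x(15) = -6 + Σ Δx = -360.5 m.

-360.5 m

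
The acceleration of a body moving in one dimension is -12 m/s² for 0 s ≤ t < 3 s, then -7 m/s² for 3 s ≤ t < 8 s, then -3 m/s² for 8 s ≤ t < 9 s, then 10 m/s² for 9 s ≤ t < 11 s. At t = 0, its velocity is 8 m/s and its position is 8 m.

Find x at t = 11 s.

On each constant-a segment, Δv = aΔt and Δx = v₀Δt + ½aΔt²; chain segment to segment.
0–3 s: v starts 8 m/s; Δx = 8·3 + ½·-12·3² = -30 m; v ends -28 m/s.
3–8 s: v starts -28 m/s; Δx = -28·5 + ½·-7·5² = -227.5 m; v ends -63 m/s.
8–9 s: v starts -63 m/s; Δx = -63·1 + ½·-3·1² = -64.5 m; v ends -66 m/s.
9–11 s: v starts -66 m/s; Δx = -66·2 + ½·10·2² = -112 m; v ends -46 m/s.
x(11) = 8 + Σ Δx = -426 m.

-426 m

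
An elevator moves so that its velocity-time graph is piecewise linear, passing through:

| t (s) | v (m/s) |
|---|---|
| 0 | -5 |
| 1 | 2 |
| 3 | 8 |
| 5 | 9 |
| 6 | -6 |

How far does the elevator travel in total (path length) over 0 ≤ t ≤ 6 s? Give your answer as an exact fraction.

Total distance travelled is ∫|v| dt — sum the magnitudes of each area piece.
0–1 s: v = 0 at t = 5/7 s; triangle areas 25/14 + 2/7 = 29/14 m
1–3 s: |½(2 + 8)(2)| = 10 m
3–5 s: |½(8 + 9)(2)| = 17 m
5–6 s: v = 0 at t = 5.6 s; triangle areas 2.7 + 1.2 = 3.9 m
Total distance = 1154/35 m

1154/35 m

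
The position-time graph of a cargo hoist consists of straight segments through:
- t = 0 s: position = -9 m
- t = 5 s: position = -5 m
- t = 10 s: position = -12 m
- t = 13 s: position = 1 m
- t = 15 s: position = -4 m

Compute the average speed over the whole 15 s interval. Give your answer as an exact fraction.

Average speed = (total path length)/(elapsed time); on a piecewise-linear x-t graph the path length is Σ|Δx|.
0–5 s: |Δx| = |-5 − -9| = 4 m
5–10 s: |Δx| = |-12 − -5| = 7 m
10–13 s: |Δx| = |1 − -12| = 13 m
13–15 s: |Δx| = |-4 − 1| = 5 m
Total path = 29 m; average speed = 29/15 = 29/15 m/s.

29/15 m/s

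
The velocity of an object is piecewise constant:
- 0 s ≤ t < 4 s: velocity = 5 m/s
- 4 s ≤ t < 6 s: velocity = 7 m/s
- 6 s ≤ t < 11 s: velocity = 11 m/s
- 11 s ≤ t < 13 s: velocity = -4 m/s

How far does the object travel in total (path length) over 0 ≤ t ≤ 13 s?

97 m

Distance (not displacement) is the total path length: add the absolute areas under v-t.
0–4 s: |5| × 4 = 20 m
4–6 s: |7| × 2 = 14 m
6–11 s: |11| × 5 = 55 m
11–13 s: |-4| × 2 = 8 m
Total distance = 97 m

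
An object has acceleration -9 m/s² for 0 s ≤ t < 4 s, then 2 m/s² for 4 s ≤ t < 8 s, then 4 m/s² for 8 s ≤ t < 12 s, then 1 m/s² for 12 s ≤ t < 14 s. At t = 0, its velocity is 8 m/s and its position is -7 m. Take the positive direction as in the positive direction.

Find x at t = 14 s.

-197 m

On each constant-a segment, Δv = aΔt and Δx = v₀Δt + ½aΔt²; chain segment to segment.
0–4 s: v starts 8 m/s; Δx = 8·4 + ½·-9·4² = -40 m; v ends -28 m/s.
4–8 s: v starts -28 m/s; Δx = -28·4 + ½·2·4² = -96 m; v ends -20 m/s.
8–12 s: v starts -20 m/s; Δx = -20·4 + ½·4·4² = -48 m; v ends -4 m/s.
12–14 s: v starts -4 m/s; Δx = -4·2 + ½·1·2² = -6 m; v ends -2 m/s.
x(14) = -7 + Σ Δx = -197 m.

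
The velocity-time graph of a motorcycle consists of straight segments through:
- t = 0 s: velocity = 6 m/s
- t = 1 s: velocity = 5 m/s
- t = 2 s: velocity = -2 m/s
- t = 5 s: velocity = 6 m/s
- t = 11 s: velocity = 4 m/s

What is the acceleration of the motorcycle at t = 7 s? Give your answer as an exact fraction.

-1/3 m/s²

Acceleration is the slope of the v-t graph on 5–11 s: (4 − 6)/(11 − 5) = -1/3 m/s².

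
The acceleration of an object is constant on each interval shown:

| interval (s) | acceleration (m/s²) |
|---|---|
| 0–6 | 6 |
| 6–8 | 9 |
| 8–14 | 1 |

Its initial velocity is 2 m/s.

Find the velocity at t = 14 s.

Δv equals the area under the a-t graph; then v = v₀ + Δv.
0–6 s: 6 × 6 = 36 m/s
6–8 s: 9 × 2 = 18 m/s
8–14 s: 1 × 6 = 6 m/s
Δv = 60 m/s, so v(14) = 2 + (60) = 62 m/s.

62 m/s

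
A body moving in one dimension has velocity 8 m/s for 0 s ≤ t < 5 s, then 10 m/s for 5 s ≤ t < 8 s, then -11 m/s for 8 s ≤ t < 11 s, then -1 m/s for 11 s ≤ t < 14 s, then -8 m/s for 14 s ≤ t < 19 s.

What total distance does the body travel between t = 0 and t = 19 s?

146 m

Distance (not displacement) is the total path length: add the absolute areas under v-t.
0–5 s: |8| × 5 = 40 m
5–8 s: |10| × 3 = 30 m
8–11 s: |-11| × 3 = 33 m
11–14 s: |-1| × 3 = 3 m
14–19 s: |-8| × 5 = 40 m
Total distance = 146 m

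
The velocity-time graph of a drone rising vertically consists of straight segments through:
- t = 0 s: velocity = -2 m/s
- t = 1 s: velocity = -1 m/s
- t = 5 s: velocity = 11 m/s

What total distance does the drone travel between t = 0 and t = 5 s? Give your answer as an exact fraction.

Total distance travelled is ∫|v| dt — sum the magnitudes of each area piece.
0–1 s: |½(-2 + -1)(1)| = 1.5 m
1–5 s: v = 0 at t = 4/3 s; triangle areas 1/6 + 121/6 = 61/3 m
Total distance = 131/6 m

131/6 m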